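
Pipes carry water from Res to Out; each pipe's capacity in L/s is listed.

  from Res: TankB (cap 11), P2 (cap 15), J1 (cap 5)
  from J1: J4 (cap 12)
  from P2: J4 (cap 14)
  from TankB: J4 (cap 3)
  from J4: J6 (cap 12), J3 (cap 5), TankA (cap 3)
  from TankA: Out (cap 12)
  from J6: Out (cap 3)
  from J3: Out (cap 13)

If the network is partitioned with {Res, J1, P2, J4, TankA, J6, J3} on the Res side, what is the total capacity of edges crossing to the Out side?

Edges leaving {Res, J1, P2, J4, TankA, J6, J3}: Res→TankB (11), TankA→Out (12), J6→Out (3), J3→Out (13).
Cut capacity = 11 + 12 + 3 + 13 = 39.

39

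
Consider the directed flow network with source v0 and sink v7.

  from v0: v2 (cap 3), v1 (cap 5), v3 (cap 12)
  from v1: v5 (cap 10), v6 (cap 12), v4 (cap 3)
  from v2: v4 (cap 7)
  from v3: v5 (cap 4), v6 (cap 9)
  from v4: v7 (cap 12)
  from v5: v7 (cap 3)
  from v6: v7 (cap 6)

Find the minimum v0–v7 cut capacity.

Augment v0→v1→v4→v7: bottleneck 3, flow now 3.
Augment v0→v1→v5→v7: bottleneck 2, flow now 5.
Augment v0→v2→v4→v7: bottleneck 3, flow now 8.
Augment v0→v3→v5→v7: bottleneck 1, flow now 9.
Augment v0→v3→v6→v7: bottleneck 6, flow now 15.
No augmenting path remains; maximum flow = 15.
By max-flow min-cut, the minimum cut capacity equals the max flow.
In the residual graph, reachable from v0: {v0, v1, v3, v5, v6}.
Min-cut edges: v0→v2 (3), v1→v4 (3), v5→v7 (3), v6→v7 (6); capacity 3 + 3 + 3 + 6 = 15.

15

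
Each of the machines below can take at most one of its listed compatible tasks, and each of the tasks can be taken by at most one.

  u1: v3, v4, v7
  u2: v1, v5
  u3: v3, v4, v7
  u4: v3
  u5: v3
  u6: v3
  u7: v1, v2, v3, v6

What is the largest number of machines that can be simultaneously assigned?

Unit-capacity flow: source→left, listed edges, right→sink; max matching = max flow.
Augmenting path u1→v3 (+1); matched 1.
Augmenting path u2→v1 (+1); matched 2.
Augmenting path u3→v4 (+1); matched 3.
Augmenting path u7→v2 (+1); matched 4.
Augmenting path u4→v3→u1→v7 (+1); matched 5.
No augmenting path remains; maximum matching = 5.
König certificate: {u1, u2, u3, u7, v3} is a vertex cover of size 5 (every listed pair touches it), so no matching can be larger.

5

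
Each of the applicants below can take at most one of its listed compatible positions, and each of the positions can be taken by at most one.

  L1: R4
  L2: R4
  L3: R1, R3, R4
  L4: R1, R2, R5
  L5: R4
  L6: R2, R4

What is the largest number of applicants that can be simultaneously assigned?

4

Unit-capacity flow: source→left, listed edges, right→sink; max matching = max flow.
Augmenting path L1→R4 (+1); matched 1.
Augmenting path L3→R1 (+1); matched 2.
Augmenting path L4→R2 (+1); matched 3.
Augmenting path L6→R2→L4→R5 (+1); matched 4.
No augmenting path remains; maximum matching = 4.
König certificate: {L3, L4, L6, R4} is a vertex cover of size 4 (every listed pair touches it), so no matching can be larger.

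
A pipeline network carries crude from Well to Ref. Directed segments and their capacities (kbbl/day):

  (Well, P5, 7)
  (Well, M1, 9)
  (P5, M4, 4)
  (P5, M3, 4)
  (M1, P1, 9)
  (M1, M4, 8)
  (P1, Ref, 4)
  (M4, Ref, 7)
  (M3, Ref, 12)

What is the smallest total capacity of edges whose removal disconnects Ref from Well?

Augment Well→P5→M4→Ref: bottleneck 4, flow now 4.
Augment Well→P5→M3→Ref: bottleneck 3, flow now 7.
Augment Well→M1→P1→Ref: bottleneck 4, flow now 11.
Augment Well→M1→M4→Ref: bottleneck 3, flow now 14.
Augment Well→M1→M4→P5→M3→Ref: bottleneck 1, flow now 15. (uses reverse residual edge)
No augmenting path remains; maximum flow = 15.
By max-flow min-cut, the minimum cut capacity equals the max flow.
In the residual graph, reachable from Well: {Well, P5, M1, P1, M4}.
Min-cut edges: P5→M3 (4), P1→Ref (4), M4→Ref (7); capacity 4 + 4 + 7 = 15.

15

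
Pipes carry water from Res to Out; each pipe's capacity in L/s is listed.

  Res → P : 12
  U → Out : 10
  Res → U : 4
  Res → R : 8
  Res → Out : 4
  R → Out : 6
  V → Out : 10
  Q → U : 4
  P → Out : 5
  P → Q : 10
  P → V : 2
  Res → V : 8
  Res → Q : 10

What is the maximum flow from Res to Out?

33

Augment Res→Out: bottleneck 4, flow now 4.
Augment Res→P→Out: bottleneck 5, flow now 9.
Augment Res→R→Out: bottleneck 6, flow now 15.
Augment Res→U→Out: bottleneck 4, flow now 19.
Augment Res→V→Out: bottleneck 8, flow now 27.
Augment Res→P→V→Out: bottleneck 2, flow now 29.
Augment Res→Q→U→Out: bottleneck 4, flow now 33.
No augmenting path remains; maximum flow = 33.
In the residual graph, reachable from Res: {Res, P, Q, R}.
Min-cut edges: Res→U (4), Res→V (8), Res→Out (4), P→V (2), P→Out (5), Q→U (4), R→Out (6); capacity 4 + 8 + 4 + 2 + 5 + 4 + 6 = 33.
This cut is saturated, so no flow can exceed 33.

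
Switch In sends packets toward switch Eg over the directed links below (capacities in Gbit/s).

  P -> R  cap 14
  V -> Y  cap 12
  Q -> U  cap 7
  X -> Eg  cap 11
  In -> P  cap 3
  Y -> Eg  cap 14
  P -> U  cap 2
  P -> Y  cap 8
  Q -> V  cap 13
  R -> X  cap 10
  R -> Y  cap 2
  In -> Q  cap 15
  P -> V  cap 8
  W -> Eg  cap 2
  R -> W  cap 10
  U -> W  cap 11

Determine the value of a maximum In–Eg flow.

17

Augment In→P→Y→Eg: bottleneck 3, flow now 3.
Augment In→Q→U→W→Eg: bottleneck 2, flow now 5.
Augment In→Q→V→Y→Eg: bottleneck 11, flow now 16.
Augment In→Q→V→Y→P→R→X→Eg: bottleneck 1, flow now 17. (uses reverse residual edge)
No augmenting path remains; maximum flow = 17.
In the residual graph, reachable from In: {In, Q, U, V, W}.
Min-cut edges: In→P (3), V→Y (12), W→Eg (2); capacity 3 + 12 + 2 = 17.
This cut is saturated, so no flow can exceed 17.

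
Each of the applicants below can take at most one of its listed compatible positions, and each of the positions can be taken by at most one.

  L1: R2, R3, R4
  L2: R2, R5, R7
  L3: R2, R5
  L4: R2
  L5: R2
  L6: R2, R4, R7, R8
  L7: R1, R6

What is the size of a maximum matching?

6

Unit-capacity flow: source→left, listed edges, right→sink; max matching = max flow.
Augmenting path L1→R2 (+1); matched 1.
Augmenting path L2→R5 (+1); matched 2.
Augmenting path L6→R4 (+1); matched 3.
Augmenting path L7→R1 (+1); matched 4.
Augmenting path L3→R2→L1→R3 (+1); matched 5.
Augmenting path L4→R2→L3→R5→L2→R7 (+1); matched 6.
No augmenting path remains; maximum matching = 6.
König certificate: {L1, L2, L3, L6, L7, R2} is a vertex cover of size 6 (every listed pair touches it), so no matching can be larger.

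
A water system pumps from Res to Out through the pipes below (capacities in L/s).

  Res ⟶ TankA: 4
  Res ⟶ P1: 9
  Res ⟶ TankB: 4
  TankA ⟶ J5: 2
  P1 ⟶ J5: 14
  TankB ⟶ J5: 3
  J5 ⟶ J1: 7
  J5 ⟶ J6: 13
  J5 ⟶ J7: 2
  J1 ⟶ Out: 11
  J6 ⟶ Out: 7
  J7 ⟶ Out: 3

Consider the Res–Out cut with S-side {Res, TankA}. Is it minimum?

Given cut capacity: 9 + 4 + 2 = 15.
Augment Res→TankA→J5→J1→Out: bottleneck 2, flow now 2.
Augment Res→P1→J5→J1→Out: bottleneck 5, flow now 7.
Augment Res→P1→J5→J6→Out: bottleneck 4, flow now 11.
Augment Res→TankB→J5→J6→Out: bottleneck 3, flow now 14.
No augmenting path remains; maximum flow = 14.
In the residual graph, reachable from Res: {Res, TankA, TankB}.
Min-cut edges: Res→P1 (9), TankA→J5 (2), TankB→J5 (3); capacity 9 + 2 + 3 = 14.
Cut capacity 15 exceeds the max flow 14, so it is not minimum.

No — its capacity is 15, but the minimum cut has capacity 14.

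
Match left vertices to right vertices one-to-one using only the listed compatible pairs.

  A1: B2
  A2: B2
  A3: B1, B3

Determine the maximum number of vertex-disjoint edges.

2

Unit-capacity flow: source→left, listed edges, right→sink; max matching = max flow.
Augmenting path A1→B2 (+1); matched 1.
Augmenting path A3→B1 (+1); matched 2.
No augmenting path remains; maximum matching = 2.
König certificate: {A3, B2} is a vertex cover of size 2 (every listed pair touches it), so no matching can be larger.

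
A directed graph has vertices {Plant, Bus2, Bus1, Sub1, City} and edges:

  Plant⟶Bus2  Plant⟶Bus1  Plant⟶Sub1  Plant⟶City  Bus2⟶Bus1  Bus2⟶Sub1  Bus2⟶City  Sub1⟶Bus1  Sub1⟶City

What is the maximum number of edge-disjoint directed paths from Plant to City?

3

Assign every edge capacity 1; by Menger, the answer equals the max flow.
Path Plant→City (+1); total 1.
Path Plant→Bus2→City (+1); total 2.
Path Plant→Sub1→City (+1); total 3.
No residual Plant→City path; max flow = 3.
Certifying cut of size 3: {Plant→Bus2, Plant→City, Plant→Sub1}.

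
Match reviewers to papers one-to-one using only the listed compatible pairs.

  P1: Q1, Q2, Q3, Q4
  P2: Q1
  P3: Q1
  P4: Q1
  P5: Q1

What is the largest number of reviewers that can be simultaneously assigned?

2

Unit-capacity flow: source→left, listed edges, right→sink; max matching = max flow.
Augmenting path P1→Q1 (+1); matched 1.
Augmenting path P2→Q1→P1→Q2 (+1); matched 2.
No augmenting path remains; maximum matching = 2.
König certificate: {P1, Q1} is a vertex cover of size 2 (every listed pair touches it), so no matching can be larger.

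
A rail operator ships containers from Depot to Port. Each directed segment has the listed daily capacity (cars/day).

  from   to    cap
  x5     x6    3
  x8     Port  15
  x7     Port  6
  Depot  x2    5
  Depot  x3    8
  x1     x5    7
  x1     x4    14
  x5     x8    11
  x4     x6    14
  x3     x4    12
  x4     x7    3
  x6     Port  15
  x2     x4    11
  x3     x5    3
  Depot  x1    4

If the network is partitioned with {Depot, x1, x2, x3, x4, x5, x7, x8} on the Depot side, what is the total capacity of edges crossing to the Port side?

38

Edges leaving {Depot, x1, x2, x3, x4, x5, x7, x8}: x4→x6 (14), x5→x6 (3), x7→Port (6), x8→Port (15).
Cut capacity = 14 + 3 + 6 + 15 = 38.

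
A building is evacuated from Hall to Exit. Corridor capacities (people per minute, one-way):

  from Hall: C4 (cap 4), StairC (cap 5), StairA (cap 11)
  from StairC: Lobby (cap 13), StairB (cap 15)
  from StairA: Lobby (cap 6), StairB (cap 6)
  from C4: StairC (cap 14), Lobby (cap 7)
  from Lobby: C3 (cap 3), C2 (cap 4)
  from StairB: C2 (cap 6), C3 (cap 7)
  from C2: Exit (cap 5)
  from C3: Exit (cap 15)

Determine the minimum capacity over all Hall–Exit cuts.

Augment Hall→StairC→Lobby→C2→Exit: bottleneck 4, flow now 4.
Augment Hall→StairC→Lobby→C3→Exit: bottleneck 1, flow now 5.
Augment Hall→StairA→Lobby→C3→Exit: bottleneck 2, flow now 7.
Augment Hall→StairA→StairB→C2→Exit: bottleneck 1, flow now 8.
Augment Hall→StairA→StairB→C3→Exit: bottleneck 5, flow now 13.
Augment Hall→C4→StairC→StairB→C3→Exit: bottleneck 2, flow now 15.
No augmenting path remains; maximum flow = 15.
By max-flow min-cut, the minimum cut capacity equals the max flow.
In the residual graph, reachable from Hall: {Hall, StairC, StairA, C4, Lobby, StairB, C2}.
Min-cut edges: Lobby→C3 (3), StairB→C3 (7), C2→Exit (5); capacity 3 + 7 + 5 = 15.

15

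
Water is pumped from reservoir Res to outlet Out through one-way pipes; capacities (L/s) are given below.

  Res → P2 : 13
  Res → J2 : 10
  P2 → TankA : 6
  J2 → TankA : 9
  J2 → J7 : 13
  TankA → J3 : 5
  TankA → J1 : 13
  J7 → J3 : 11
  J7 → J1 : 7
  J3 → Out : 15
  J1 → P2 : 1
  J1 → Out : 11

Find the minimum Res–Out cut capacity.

16

Augment Res→P2→TankA→J3→Out: bottleneck 5, flow now 5.
Augment Res→P2→TankA→J1→Out: bottleneck 1, flow now 6.
Augment Res→J2→TankA→J1→Out: bottleneck 9, flow now 15.
Augment Res→J2→J7→J3→Out: bottleneck 1, flow now 16.
No augmenting path remains; maximum flow = 16.
By max-flow min-cut, the minimum cut capacity equals the max flow.
In the residual graph, reachable from Res: {Res, P2}.
Min-cut edges: Res→J2 (10), P2→TankA (6); capacity 10 + 6 = 16.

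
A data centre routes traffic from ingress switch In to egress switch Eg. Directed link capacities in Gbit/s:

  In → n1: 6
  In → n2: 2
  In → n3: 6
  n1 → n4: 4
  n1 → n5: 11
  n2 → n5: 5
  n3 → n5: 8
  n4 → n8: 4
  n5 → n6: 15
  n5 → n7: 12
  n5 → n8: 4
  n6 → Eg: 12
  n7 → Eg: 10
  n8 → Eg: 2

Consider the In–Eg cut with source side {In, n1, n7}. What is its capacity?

Edges leaving {In, n1, n7}: In→n2 (2), In→n3 (6), n1→n4 (4), n1→n5 (11), n7→Eg (10).
Cut capacity = 2 + 6 + 4 + 11 + 10 = 33.

33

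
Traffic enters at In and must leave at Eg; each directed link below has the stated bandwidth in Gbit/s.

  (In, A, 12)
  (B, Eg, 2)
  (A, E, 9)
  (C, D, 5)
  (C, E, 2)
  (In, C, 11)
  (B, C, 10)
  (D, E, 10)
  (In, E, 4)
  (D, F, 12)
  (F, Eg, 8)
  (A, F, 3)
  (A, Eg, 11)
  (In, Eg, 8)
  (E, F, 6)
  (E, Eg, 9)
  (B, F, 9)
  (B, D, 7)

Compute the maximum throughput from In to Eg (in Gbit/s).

31

Augment In→Eg: bottleneck 8, flow now 8.
Augment In→A→Eg: bottleneck 11, flow now 19.
Augment In→E→Eg: bottleneck 4, flow now 23.
Augment In→A→E→Eg: bottleneck 1, flow now 24.
Augment In→C→E→Eg: bottleneck 2, flow now 26.
Augment In→C→D→E→Eg: bottleneck 2, flow now 28.
Augment In→C→D→F→Eg: bottleneck 3, flow now 31.
No augmenting path remains; maximum flow = 31.
In the residual graph, reachable from In: {In, C}.
Min-cut edges: In→A (12), In→E (4), In→Eg (8), C→D (5), C→E (2); capacity 12 + 4 + 8 + 5 + 2 = 31.
This cut is saturated, so no flow can exceed 31.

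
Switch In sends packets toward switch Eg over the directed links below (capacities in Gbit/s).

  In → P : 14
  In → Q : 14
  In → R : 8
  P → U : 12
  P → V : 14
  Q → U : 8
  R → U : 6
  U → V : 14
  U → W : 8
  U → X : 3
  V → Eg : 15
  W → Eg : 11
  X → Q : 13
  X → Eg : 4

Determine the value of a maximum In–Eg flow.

26

Augment In→P→V→Eg: bottleneck 14, flow now 14.
Augment In→Q→U→V→Eg: bottleneck 1, flow now 15.
Augment In→Q→U→W→Eg: bottleneck 7, flow now 22.
Augment In→R→U→W→Eg: bottleneck 1, flow now 23.
Augment In→R→U→X→Eg: bottleneck 3, flow now 26.
No augmenting path remains; maximum flow = 26.
In the residual graph, reachable from In: {In, P, Q, R, U, V}.
Min-cut edges: U→W (8), U→X (3), V→Eg (15); capacity 8 + 3 + 15 = 26.
This cut is saturated, so no flow can exceed 26.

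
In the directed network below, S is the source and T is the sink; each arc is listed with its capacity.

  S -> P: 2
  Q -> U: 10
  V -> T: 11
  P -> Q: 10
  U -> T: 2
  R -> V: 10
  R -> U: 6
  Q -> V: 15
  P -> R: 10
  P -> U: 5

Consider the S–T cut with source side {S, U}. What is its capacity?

Edges leaving {S, U}: S→P (2), U→T (2).
Cut capacity = 2 + 2 = 4.

4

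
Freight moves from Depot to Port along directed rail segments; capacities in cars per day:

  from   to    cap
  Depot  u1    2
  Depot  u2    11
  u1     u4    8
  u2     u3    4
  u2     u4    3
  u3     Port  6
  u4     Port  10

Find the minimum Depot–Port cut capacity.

9

Augment Depot→u1→u4→Port: bottleneck 2, flow now 2.
Augment Depot→u2→u3→Port: bottleneck 4, flow now 6.
Augment Depot→u2→u4→Port: bottleneck 3, flow now 9.
No augmenting path remains; maximum flow = 9.
By max-flow min-cut, the minimum cut capacity equals the max flow.
In the residual graph, reachable from Depot: {Depot, u2}.
Min-cut edges: Depot→u1 (2), u2→u3 (4), u2→u4 (3); capacity 2 + 4 + 3 = 9.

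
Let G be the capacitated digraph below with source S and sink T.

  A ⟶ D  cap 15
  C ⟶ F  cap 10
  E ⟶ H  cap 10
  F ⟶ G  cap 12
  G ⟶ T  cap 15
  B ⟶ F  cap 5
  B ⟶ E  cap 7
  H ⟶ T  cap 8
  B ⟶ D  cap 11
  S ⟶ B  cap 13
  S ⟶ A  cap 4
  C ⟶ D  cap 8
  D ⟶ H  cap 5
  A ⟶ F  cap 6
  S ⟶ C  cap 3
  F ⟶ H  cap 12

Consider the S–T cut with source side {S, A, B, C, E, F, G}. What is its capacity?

Edges leaving {S, A, B, C, E, F, G}: A→D (15), B→D (11), C→D (8), E→H (10), F→H (12), G→T (15).
Cut capacity = 15 + 11 + 8 + 10 + 12 + 15 = 71.

71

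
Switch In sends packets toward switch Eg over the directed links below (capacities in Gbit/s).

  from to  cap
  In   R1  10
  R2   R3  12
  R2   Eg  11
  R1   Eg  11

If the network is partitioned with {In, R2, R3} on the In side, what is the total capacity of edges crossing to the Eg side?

21

Edges leaving {In, R2, R3}: In→R1 (10), R2→Eg (11).
Cut capacity = 10 + 11 = 21.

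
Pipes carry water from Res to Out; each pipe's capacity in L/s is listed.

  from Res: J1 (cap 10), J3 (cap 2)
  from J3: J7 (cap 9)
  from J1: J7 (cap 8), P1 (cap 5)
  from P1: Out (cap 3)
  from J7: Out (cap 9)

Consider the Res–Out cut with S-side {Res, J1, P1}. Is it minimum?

No — its capacity is 13, but the minimum cut has capacity 12.

Given cut capacity: 2 + 8 + 3 = 13.
Augment Res→J3→J7→Out: bottleneck 2, flow now 2.
Augment Res→J1→P1→Out: bottleneck 3, flow now 5.
Augment Res→J1→J7→Out: bottleneck 7, flow now 12.
No augmenting path remains; maximum flow = 12.
In the residual graph, reachable from Res: {Res}.
Min-cut edges: Res→J3 (2), Res→J1 (10); capacity 2 + 10 = 12.
Cut capacity 13 exceeds the max flow 12, so it is not minimum.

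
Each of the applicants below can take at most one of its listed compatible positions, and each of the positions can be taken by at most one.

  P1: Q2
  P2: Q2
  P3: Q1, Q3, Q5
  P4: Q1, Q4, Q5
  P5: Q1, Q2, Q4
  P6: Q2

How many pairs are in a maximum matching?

Unit-capacity flow: source→left, listed edges, right→sink; max matching = max flow.
Augmenting path P1→Q2 (+1); matched 1.
Augmenting path P3→Q1 (+1); matched 2.
Augmenting path P4→Q4 (+1); matched 3.
Augmenting path P5→Q1→P3→Q3 (+1); matched 4.
No augmenting path remains; maximum matching = 4.
König certificate: {P3, P4, P5, Q2} is a vertex cover of size 4 (every listed pair touches it), so no matching can be larger.

4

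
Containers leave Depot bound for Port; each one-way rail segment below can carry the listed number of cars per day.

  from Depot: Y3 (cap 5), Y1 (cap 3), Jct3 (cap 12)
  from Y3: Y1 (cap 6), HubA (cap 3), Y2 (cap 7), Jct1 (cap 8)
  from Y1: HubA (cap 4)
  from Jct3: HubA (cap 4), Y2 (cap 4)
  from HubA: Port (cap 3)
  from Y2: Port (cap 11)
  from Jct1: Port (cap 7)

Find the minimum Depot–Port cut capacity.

Augment Depot→Y3→HubA→Port: bottleneck 3, flow now 3.
Augment Depot→Y3→Y2→Port: bottleneck 2, flow now 5.
Augment Depot→Jct3→Y2→Port: bottleneck 4, flow now 9.
Augment Depot→Y1→HubA→Y3→Y2→Port: bottleneck 3, flow now 12. (uses reverse residual edge)
No augmenting path remains; maximum flow = 12.
By max-flow min-cut, the minimum cut capacity equals the max flow.
In the residual graph, reachable from Depot: {Depot, Y1, Jct3, HubA}.
Min-cut edges: Depot→Y3 (5), Jct3→Y2 (4), HubA→Port (3); capacity 5 + 4 + 3 = 12.

12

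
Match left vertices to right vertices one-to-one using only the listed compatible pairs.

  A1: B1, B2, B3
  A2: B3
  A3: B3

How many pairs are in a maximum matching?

2

Unit-capacity flow: source→left, listed edges, right→sink; max matching = max flow.
Augmenting path A1→B1 (+1); matched 1.
Augmenting path A2→B3 (+1); matched 2.
No augmenting path remains; maximum matching = 2.
König certificate: {A1, B3} is a vertex cover of size 2 (every listed pair touches it), so no matching can be larger.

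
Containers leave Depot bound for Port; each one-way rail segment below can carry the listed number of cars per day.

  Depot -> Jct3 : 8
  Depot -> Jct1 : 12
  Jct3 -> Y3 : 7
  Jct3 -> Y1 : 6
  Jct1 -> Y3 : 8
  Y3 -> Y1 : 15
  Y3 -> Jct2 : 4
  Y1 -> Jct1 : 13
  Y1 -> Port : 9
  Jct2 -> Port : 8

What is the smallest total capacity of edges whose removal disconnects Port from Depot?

Augment Depot→Jct3→Y1→Port: bottleneck 6, flow now 6.
Augment Depot→Jct3→Y3→Y1→Port: bottleneck 2, flow now 8.
Augment Depot→Jct1→Y3→Y1→Port: bottleneck 1, flow now 9.
Augment Depot→Jct1→Y3→Jct2→Port: bottleneck 4, flow now 13.
No augmenting path remains; maximum flow = 13.
By max-flow min-cut, the minimum cut capacity equals the max flow.
In the residual graph, reachable from Depot: {Depot, Jct3, Jct1, Y3, Y1}.
Min-cut edges: Y3→Jct2 (4), Y1→Port (9); capacity 4 + 9 = 13.

13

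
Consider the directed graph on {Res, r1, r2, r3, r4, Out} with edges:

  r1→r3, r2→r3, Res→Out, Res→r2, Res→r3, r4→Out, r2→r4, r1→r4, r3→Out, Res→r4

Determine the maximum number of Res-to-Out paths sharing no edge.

Assign every edge capacity 1; by Menger, the answer equals the max flow.
Path Res→Out (+1); total 1.
Path Res→r3→Out (+1); total 2.
Path Res→r4→Out (+1); total 3.
No residual Res→Out path; max flow = 3.
Certifying cut of size 3: {Res→Out, r3→Out, r4→Out}.

3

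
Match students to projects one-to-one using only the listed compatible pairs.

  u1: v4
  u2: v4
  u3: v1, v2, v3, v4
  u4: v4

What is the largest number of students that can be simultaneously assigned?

2

Unit-capacity flow: source→left, listed edges, right→sink; max matching = max flow.
Augmenting path u1→v4 (+1); matched 1.
Augmenting path u3→v1 (+1); matched 2.
No augmenting path remains; maximum matching = 2.
König certificate: {u3, v4} is a vertex cover of size 2 (every listed pair touches it), so no matching can be larger.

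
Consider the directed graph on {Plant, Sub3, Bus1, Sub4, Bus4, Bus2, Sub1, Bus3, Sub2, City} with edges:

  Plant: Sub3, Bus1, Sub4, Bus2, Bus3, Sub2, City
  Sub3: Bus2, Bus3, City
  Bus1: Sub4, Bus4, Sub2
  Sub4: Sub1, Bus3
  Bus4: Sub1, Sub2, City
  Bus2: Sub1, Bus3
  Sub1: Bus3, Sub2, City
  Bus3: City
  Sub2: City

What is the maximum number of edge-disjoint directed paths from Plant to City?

Assign every edge capacity 1; by Menger, the answer equals the max flow.
Path Plant→City (+1); total 1.
Path Plant→Sub3→City (+1); total 2.
Path Plant→Bus3→City (+1); total 3.
Path Plant→Sub2→City (+1); total 4.
Path Plant→Bus1→Bus4→City (+1); total 5.
Path Plant→Sub4→Sub1→City (+1); total 6.
No residual Plant→City path; max flow = 6.
Certifying cut of size 6: {Bus3→City, Plant→Bus1, Plant→City, Plant→Sub3, Sub1→City, Sub2→City}.

6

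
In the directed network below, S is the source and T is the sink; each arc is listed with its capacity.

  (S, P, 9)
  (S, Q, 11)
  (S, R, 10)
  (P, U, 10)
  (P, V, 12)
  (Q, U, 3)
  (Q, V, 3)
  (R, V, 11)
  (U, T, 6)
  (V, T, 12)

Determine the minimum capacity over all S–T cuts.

18

Augment S→P→U→T: bottleneck 6, flow now 6.
Augment S→P→V→T: bottleneck 3, flow now 9.
Augment S→Q→V→T: bottleneck 3, flow now 12.
Augment S→R→V→T: bottleneck 6, flow now 18.
No augmenting path remains; maximum flow = 18.
By max-flow min-cut, the minimum cut capacity equals the max flow.
In the residual graph, reachable from S: {S, P, Q, R, U, V}.
Min-cut edges: U→T (6), V→T (12); capacity 6 + 12 = 18.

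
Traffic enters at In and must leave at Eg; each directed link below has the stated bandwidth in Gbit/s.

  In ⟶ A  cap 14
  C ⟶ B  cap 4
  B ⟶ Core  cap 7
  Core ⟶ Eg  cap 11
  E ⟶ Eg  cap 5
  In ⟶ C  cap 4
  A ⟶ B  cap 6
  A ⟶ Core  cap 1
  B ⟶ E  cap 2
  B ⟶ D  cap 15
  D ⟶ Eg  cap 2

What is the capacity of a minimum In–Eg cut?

11

Augment In→A→Core→Eg: bottleneck 1, flow now 1.
Augment In→A→B→D→Eg: bottleneck 2, flow now 3.
Augment In→A→B→Core→Eg: bottleneck 4, flow now 7.
Augment In→C→B→Core→Eg: bottleneck 3, flow now 10.
Augment In→C→B→E→Eg: bottleneck 1, flow now 11.
No augmenting path remains; maximum flow = 11.
By max-flow min-cut, the minimum cut capacity equals the max flow.
In the residual graph, reachable from In: {In, A}.
Min-cut edges: In→C (4), A→B (6), A→Core (1); capacity 4 + 6 + 1 = 11.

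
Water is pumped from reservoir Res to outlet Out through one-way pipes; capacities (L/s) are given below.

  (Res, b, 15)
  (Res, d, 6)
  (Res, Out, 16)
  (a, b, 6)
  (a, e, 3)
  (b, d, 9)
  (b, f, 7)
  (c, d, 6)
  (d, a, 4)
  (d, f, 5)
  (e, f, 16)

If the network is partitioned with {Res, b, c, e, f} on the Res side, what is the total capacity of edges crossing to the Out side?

Edges leaving {Res, b, c, e, f}: Res→d (6), Res→Out (16), b→d (9), c→d (6).
Cut capacity = 6 + 16 + 9 + 6 = 37.

37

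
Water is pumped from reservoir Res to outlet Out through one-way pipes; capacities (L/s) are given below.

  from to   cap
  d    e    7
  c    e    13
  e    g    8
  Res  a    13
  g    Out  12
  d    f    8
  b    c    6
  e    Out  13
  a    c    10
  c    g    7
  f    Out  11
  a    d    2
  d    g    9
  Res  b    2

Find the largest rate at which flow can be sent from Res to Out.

14

Augment Res→a→c→e→Out: bottleneck 10, flow now 10.
Augment Res→a→d→e→Out: bottleneck 2, flow now 12.
Augment Res→b→c→e→Out: bottleneck 1, flow now 13.
Augment Res→b→c→g→Out: bottleneck 1, flow now 14.
No augmenting path remains; maximum flow = 14.
In the residual graph, reachable from Res: {Res, a}.
Min-cut edges: Res→b (2), a→c (10), a→d (2); capacity 2 + 10 + 2 = 14.
This cut is saturated, so no flow can exceed 14.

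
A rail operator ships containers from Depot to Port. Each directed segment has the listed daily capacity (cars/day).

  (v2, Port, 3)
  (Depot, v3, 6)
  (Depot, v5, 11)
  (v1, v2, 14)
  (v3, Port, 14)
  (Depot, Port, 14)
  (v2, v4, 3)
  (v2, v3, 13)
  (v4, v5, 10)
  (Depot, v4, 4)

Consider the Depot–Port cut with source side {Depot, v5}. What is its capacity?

24

Edges leaving {Depot, v5}: Depot→v3 (6), Depot→v4 (4), Depot→Port (14).
Cut capacity = 6 + 4 + 14 = 24.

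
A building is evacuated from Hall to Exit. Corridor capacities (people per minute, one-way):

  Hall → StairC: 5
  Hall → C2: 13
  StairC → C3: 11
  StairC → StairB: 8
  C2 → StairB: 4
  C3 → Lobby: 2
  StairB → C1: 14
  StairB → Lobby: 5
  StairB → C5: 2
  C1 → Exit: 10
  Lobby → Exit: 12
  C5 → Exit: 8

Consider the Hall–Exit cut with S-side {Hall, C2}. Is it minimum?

Yes — it is a minimum cut (capacity 9).

Given cut capacity: 5 + 4 = 9.
Augment Hall→StairC→C3→Lobby→Exit: bottleneck 2, flow now 2.
Augment Hall→StairC→StairB→C1→Exit: bottleneck 3, flow now 5.
Augment Hall→C2→StairB→C1→Exit: bottleneck 4, flow now 9.
No augmenting path remains; maximum flow = 9.
Cut capacity 9 equals the max flow, so it is a minimum cut.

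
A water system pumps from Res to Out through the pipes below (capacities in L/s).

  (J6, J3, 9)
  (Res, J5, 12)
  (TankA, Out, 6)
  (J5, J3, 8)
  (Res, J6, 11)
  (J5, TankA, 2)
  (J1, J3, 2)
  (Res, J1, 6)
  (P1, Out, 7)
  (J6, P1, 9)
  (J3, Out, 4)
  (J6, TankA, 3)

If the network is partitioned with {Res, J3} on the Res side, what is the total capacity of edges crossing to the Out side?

33

Edges leaving {Res, J3}: Res→J5 (12), Res→J1 (6), Res→J6 (11), J3→Out (4).
Cut capacity = 12 + 6 + 11 + 4 = 33.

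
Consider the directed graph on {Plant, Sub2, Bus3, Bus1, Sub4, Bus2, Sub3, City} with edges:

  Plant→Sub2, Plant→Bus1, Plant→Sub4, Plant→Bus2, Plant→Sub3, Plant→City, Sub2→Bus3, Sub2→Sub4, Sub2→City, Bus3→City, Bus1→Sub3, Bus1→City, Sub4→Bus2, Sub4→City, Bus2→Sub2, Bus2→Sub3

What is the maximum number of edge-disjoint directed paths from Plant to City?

5

Assign every edge capacity 1; by Menger, the answer equals the max flow.
Path Plant→City (+1); total 1.
Path Plant→Sub2→City (+1); total 2.
Path Plant→Bus1→City (+1); total 3.
Path Plant→Sub4→City (+1); total 4.
Path Plant→Bus2→Sub2→Bus3→City (+1); total 5.
No residual Plant→City path; max flow = 5.
Certifying cut of size 5: {Plant→Bus1, Plant→Bus2, Plant→City, Plant→Sub2, Plant→Sub4}.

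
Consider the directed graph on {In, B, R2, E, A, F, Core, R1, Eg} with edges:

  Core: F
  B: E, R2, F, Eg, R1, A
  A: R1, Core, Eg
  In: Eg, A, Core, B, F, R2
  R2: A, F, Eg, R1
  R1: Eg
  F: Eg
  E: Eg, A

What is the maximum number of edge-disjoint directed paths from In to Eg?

5

Assign every edge capacity 1; by Menger, the answer equals the max flow.
Path In→Eg (+1); total 1.
Path In→B→Eg (+1); total 2.
Path In→R2→Eg (+1); total 3.
Path In→A→Eg (+1); total 4.
Path In→F→Eg (+1); total 5.
No residual In→Eg path; max flow = 5.
Certifying cut of size 5: {F→Eg, In→A, In→B, In→Eg, In→R2}.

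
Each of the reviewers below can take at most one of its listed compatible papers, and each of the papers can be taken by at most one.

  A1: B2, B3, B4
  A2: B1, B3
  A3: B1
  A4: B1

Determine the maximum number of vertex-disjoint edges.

3

Unit-capacity flow: source→left, listed edges, right→sink; max matching = max flow.
Augmenting path A1→B2 (+1); matched 1.
Augmenting path A2→B1 (+1); matched 2.
Augmenting path A3→B1→A2→B3 (+1); matched 3.
No augmenting path remains; maximum matching = 3.
König certificate: {A1, A2, B1} is a vertex cover of size 3 (every listed pair touches it), so no matching can be larger.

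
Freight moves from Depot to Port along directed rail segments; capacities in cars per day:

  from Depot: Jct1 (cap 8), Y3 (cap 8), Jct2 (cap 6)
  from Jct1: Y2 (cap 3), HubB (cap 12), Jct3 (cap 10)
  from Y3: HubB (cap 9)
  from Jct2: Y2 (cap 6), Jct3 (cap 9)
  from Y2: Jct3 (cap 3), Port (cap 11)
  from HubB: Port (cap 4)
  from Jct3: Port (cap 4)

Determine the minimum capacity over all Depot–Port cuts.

Augment Depot→Jct1→Y2→Port: bottleneck 3, flow now 3.
Augment Depot→Jct1→HubB→Port: bottleneck 4, flow now 7.
Augment Depot→Jct1→Jct3→Port: bottleneck 1, flow now 8.
Augment Depot→Jct2→Y2→Port: bottleneck 6, flow now 14.
Augment Depot→Y3→HubB→Jct1→Jct3→Port: bottleneck 3, flow now 17. (uses reverse residual edge)
No augmenting path remains; maximum flow = 17.
By max-flow min-cut, the minimum cut capacity equals the max flow.
In the residual graph, reachable from Depot: {Depot, Jct1, Y3, HubB, Jct3}.
Min-cut edges: Depot→Jct2 (6), Jct1→Y2 (3), HubB→Port (4), Jct3→Port (4); capacity 6 + 3 + 4 + 4 = 17.

17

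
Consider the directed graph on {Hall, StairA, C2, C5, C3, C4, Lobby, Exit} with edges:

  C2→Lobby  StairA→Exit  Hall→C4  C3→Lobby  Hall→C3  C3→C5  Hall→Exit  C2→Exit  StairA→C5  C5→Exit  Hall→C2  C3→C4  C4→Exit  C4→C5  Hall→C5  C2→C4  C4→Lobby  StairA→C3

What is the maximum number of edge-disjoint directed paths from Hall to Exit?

4

Assign every edge capacity 1; by Menger, the answer equals the max flow.
Path Hall→Exit (+1); total 1.
Path Hall→C2→Exit (+1); total 2.
Path Hall→C5→Exit (+1); total 3.
Path Hall→C4→Exit (+1); total 4.
No residual Hall→Exit path; max flow = 4.
Certifying cut of size 4: {C4→Exit, C5→Exit, Hall→C2, Hall→Exit}.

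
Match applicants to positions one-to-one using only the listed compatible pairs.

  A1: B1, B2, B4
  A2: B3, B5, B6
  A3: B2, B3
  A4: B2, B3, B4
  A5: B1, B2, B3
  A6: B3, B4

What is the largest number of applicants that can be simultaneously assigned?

Unit-capacity flow: source→left, listed edges, right→sink; max matching = max flow.
Augmenting path A1→B1 (+1); matched 1.
Augmenting path A2→B3 (+1); matched 2.
Augmenting path A3→B2 (+1); matched 3.
Augmenting path A4→B4 (+1); matched 4.
Augmenting path A5→B3→A2→B5 (+1); matched 5.
No augmenting path remains; maximum matching = 5.
König certificate: {A2, B1, B2, B3, B4} is a vertex cover of size 5 (every listed pair touches it), so no matching can be larger.

5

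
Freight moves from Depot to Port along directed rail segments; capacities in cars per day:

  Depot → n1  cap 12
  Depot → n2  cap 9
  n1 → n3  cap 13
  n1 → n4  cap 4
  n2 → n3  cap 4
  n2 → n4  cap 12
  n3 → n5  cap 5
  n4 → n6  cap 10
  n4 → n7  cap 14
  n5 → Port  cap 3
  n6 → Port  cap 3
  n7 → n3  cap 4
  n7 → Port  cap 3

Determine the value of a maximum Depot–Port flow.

9

Augment Depot→n1→n3→n5→Port: bottleneck 3, flow now 3.
Augment Depot→n1→n4→n6→Port: bottleneck 3, flow now 6.
Augment Depot→n1→n4→n7→Port: bottleneck 1, flow now 7.
Augment Depot→n2→n4→n7→Port: bottleneck 2, flow now 9.
No augmenting path remains; maximum flow = 9.
In the residual graph, reachable from Depot: {Depot, n1, n2, n3, n4, n5, n6, n7}.
Min-cut edges: n5→Port (3), n6→Port (3), n7→Port (3); capacity 3 + 3 + 3 = 9.
This cut is saturated, so no flow can exceed 9.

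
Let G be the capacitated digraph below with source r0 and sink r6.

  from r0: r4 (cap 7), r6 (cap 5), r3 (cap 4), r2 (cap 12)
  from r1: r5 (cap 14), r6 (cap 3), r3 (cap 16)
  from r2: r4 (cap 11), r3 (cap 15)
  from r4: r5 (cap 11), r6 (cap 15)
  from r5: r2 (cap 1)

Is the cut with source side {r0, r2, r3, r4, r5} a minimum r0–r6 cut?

Given cut capacity: 5 + 15 = 20.
Augment r0→r6: bottleneck 5, flow now 5.
Augment r0→r4→r6: bottleneck 7, flow now 12.
Augment r0→r2→r4→r6: bottleneck 8, flow now 20.
No augmenting path remains; maximum flow = 20.
Cut capacity 20 equals the max flow, so it is a minimum cut.

Yes — it is a minimum cut (capacity 20).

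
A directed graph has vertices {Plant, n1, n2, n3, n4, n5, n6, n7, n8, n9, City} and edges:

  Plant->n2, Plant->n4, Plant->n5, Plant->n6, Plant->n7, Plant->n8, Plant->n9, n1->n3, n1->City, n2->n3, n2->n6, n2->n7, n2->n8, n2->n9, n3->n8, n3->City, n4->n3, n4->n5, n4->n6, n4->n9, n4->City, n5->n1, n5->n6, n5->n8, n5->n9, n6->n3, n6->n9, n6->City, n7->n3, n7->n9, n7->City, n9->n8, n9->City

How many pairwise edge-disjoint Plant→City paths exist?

6

Assign every edge capacity 1; by Menger, the answer equals the max flow.
Path Plant→n4→City (+1); total 1.
Path Plant→n6→City (+1); total 2.
Path Plant→n7→City (+1); total 3.
Path Plant→n9→City (+1); total 4.
Path Plant→n2→n3→City (+1); total 5.
Path Plant→n5→n1→City (+1); total 6.
No residual Plant→City path; max flow = 6.
Certifying cut of size 6: {Plant→n2, Plant→n4, Plant→n5, Plant→n6, Plant→n7, Plant→n9}.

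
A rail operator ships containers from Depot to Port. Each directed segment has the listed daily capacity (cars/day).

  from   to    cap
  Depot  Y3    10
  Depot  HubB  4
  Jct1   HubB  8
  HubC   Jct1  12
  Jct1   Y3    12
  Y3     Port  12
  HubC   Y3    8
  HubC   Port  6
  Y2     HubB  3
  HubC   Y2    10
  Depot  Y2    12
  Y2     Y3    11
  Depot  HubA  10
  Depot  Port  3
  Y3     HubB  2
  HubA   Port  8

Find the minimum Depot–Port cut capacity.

Augment Depot→Port: bottleneck 3, flow now 3.
Augment Depot→HubA→Port: bottleneck 8, flow now 11.
Augment Depot→Y3→Port: bottleneck 10, flow now 21.
Augment Depot→Y2→Y3→Port: bottleneck 2, flow now 23.
No augmenting path remains; maximum flow = 23.
By max-flow min-cut, the minimum cut capacity equals the max flow.
In the residual graph, reachable from Depot: {Depot, HubA, Y2, Y3, HubB}.
Min-cut edges: Depot→Port (3), HubA→Port (8), Y3→Port (12); capacity 3 + 8 + 12 = 23.

23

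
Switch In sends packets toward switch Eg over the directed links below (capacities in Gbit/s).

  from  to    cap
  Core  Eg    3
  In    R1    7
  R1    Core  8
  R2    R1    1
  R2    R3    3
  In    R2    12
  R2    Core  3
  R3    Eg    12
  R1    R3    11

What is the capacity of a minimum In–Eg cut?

Augment In→R1→R3→Eg: bottleneck 7, flow now 7.
Augment In→R2→R3→Eg: bottleneck 3, flow now 10.
Augment In→R2→Core→Eg: bottleneck 3, flow now 13.
Augment In→R2→R1→R3→Eg: bottleneck 1, flow now 14.
No augmenting path remains; maximum flow = 14.
By max-flow min-cut, the minimum cut capacity equals the max flow.
In the residual graph, reachable from In: {In, R2}.
Min-cut edges: In→R1 (7), R2→R1 (1), R2→R3 (3), R2→Core (3); capacity 7 + 1 + 3 + 3 = 14.

14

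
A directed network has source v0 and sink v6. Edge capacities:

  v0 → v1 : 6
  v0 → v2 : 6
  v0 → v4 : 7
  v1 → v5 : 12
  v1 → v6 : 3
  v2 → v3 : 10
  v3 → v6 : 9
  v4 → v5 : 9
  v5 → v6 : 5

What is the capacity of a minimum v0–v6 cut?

14

Augment v0→v1→v6: bottleneck 3, flow now 3.
Augment v0→v1→v5→v6: bottleneck 3, flow now 6.
Augment v0→v2→v3→v6: bottleneck 6, flow now 12.
Augment v0→v4→v5→v6: bottleneck 2, flow now 14.
No augmenting path remains; maximum flow = 14.
By max-flow min-cut, the minimum cut capacity equals the max flow.
In the residual graph, reachable from v0: {v0, v1, v4, v5}.
Min-cut edges: v0→v2 (6), v1→v6 (3), v5→v6 (5); capacity 6 + 3 + 5 = 14.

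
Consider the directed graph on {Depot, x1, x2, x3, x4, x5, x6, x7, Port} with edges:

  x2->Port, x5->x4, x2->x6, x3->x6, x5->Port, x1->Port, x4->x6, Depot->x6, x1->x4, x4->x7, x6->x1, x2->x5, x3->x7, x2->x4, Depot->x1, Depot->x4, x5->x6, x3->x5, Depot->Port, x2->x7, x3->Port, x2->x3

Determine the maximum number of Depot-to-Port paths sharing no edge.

2

Assign every edge capacity 1; by Menger, the answer equals the max flow.
Path Depot→Port (+1); total 1.
Path Depot→x1→Port (+1); total 2.
No residual Depot→Port path; max flow = 2.
Certifying cut of size 2: {Depot→Port, x1→Port}.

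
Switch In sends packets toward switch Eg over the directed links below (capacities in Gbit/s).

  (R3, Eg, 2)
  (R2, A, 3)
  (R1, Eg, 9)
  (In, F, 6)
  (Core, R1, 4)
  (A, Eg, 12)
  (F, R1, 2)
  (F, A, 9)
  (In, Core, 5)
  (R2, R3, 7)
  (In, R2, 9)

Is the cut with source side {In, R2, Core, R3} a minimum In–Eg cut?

Yes — it is a minimum cut (capacity 15).

Given cut capacity: 6 + 3 + 4 + 2 = 15.
Augment In→R2→R3→Eg: bottleneck 2, flow now 2.
Augment In→R2→A→Eg: bottleneck 3, flow now 5.
Augment In→F→A→Eg: bottleneck 6, flow now 11.
Augment In→Core→R1→Eg: bottleneck 4, flow now 15.
No augmenting path remains; maximum flow = 15.
Cut capacity 15 equals the max flow, so it is a minimum cut.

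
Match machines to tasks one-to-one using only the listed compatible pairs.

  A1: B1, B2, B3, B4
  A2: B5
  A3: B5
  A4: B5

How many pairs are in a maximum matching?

2

Unit-capacity flow: source→left, listed edges, right→sink; max matching = max flow.
Augmenting path A1→B1 (+1); matched 1.
Augmenting path A2→B5 (+1); matched 2.
No augmenting path remains; maximum matching = 2.
König certificate: {A1, B5} is a vertex cover of size 2 (every listed pair touches it), so no matching can be larger.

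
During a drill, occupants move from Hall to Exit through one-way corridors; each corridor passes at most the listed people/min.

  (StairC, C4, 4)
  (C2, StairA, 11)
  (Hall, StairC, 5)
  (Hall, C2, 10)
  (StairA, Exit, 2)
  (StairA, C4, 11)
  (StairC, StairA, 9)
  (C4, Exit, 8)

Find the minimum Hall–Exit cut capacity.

10

Augment Hall→C2→StairA→Exit: bottleneck 2, flow now 2.
Augment Hall→StairC→C4→Exit: bottleneck 4, flow now 6.
Augment Hall→C2→StairA→C4→Exit: bottleneck 4, flow now 10.
No augmenting path remains; maximum flow = 10.
By max-flow min-cut, the minimum cut capacity equals the max flow.
In the residual graph, reachable from Hall: {Hall, C2, StairC, C4, StairA}.
Min-cut edges: C4→Exit (8), StairA→Exit (2); capacity 8 + 2 = 10.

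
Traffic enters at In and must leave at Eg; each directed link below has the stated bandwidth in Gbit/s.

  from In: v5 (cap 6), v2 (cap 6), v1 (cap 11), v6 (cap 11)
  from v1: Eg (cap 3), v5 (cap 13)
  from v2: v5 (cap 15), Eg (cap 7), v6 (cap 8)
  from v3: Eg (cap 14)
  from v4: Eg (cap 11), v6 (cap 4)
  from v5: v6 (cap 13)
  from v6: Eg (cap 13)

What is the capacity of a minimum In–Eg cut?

22

Augment In→v1→Eg: bottleneck 3, flow now 3.
Augment In→v2→Eg: bottleneck 6, flow now 9.
Augment In→v6→Eg: bottleneck 11, flow now 20.
Augment In→v5→v6→Eg: bottleneck 2, flow now 22.
No augmenting path remains; maximum flow = 22.
By max-flow min-cut, the minimum cut capacity equals the max flow.
In the residual graph, reachable from In: {In, v1, v5, v6}.
Min-cut edges: In→v2 (6), v1→Eg (3), v6→Eg (13); capacity 6 + 3 + 13 = 22.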